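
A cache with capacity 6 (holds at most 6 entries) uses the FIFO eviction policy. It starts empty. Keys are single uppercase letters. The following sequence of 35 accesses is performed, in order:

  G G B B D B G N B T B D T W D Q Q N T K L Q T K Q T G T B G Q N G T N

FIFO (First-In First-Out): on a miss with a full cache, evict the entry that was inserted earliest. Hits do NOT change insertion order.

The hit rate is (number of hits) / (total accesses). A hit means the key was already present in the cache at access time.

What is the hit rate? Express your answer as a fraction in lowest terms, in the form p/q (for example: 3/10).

FIFO simulation (capacity=6):
  1. access G: MISS. Cache (old->new): [G]
  2. access G: HIT. Cache (old->new): [G]
  3. access B: MISS. Cache (old->new): [G B]
  4. access B: HIT. Cache (old->new): [G B]
  5. access D: MISS. Cache (old->new): [G B D]
  6. access B: HIT. Cache (old->new): [G B D]
  7. access G: HIT. Cache (old->new): [G B D]
  8. access N: MISS. Cache (old->new): [G B D N]
  9. access B: HIT. Cache (old->new): [G B D N]
  10. access T: MISS. Cache (old->new): [G B D N T]
  11. access B: HIT. Cache (old->new): [G B D N T]
  12. access D: HIT. Cache (old->new): [G B D N T]
  13. access T: HIT. Cache (old->new): [G B D N T]
  14. access W: MISS. Cache (old->new): [G B D N T W]
  15. access D: HIT. Cache (old->new): [G B D N T W]
  16. access Q: MISS, evict G. Cache (old->new): [B D N T W Q]
  17. access Q: HIT. Cache (old->new): [B D N T W Q]
  18. access N: HIT. Cache (old->new): [B D N T W Q]
  19. access T: HIT. Cache (old->new): [B D N T W Q]
  20. access K: MISS, evict B. Cache (old->new): [D N T W Q K]
  21. access L: MISS, evict D. Cache (old->new): [N T W Q K L]
  22. access Q: HIT. Cache (old->new): [N T W Q K L]
  23. access T: HIT. Cache (old->new): [N T W Q K L]
  24. access K: HIT. Cache (old->new): [N T W Q K L]
  25. access Q: HIT. Cache (old->new): [N T W Q K L]
  26. access T: HIT. Cache (old->new): [N T W Q K L]
  27. access G: MISS, evict N. Cache (old->new): [T W Q K L G]
  28. access T: HIT. Cache (old->new): [T W Q K L G]
  29. access B: MISS, evict T. Cache (old->new): [W Q K L G B]
  30. access G: HIT. Cache (old->new): [W Q K L G B]
  31. access Q: HIT. Cache (old->new): [W Q K L G B]
  32. access N: MISS, evict W. Cache (old->new): [Q K L G B N]
  33. access G: HIT. Cache (old->new): [Q K L G B N]
  34. access T: MISS, evict Q. Cache (old->new): [K L G B N T]
  35. access N: HIT. Cache (old->new): [K L G B N T]
Total: 22 hits, 13 misses, 7 evictions

Hit rate = 22/35

Answer: 22/35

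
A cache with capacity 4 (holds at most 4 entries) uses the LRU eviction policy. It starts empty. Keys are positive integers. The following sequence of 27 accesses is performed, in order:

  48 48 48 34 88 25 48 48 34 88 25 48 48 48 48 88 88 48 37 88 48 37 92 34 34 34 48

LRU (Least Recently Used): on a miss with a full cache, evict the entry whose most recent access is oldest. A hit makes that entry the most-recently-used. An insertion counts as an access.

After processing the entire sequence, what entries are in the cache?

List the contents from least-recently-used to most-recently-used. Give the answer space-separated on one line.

Answer: 37 92 34 48

Derivation:
LRU simulation (capacity=4):
  1. access 48: MISS. Cache (LRU->MRU): [48]
  2. access 48: HIT. Cache (LRU->MRU): [48]
  3. access 48: HIT. Cache (LRU->MRU): [48]
  4. access 34: MISS. Cache (LRU->MRU): [48 34]
  5. access 88: MISS. Cache (LRU->MRU): [48 34 88]
  6. access 25: MISS. Cache (LRU->MRU): [48 34 88 25]
  7. access 48: HIT. Cache (LRU->MRU): [34 88 25 48]
  8. access 48: HIT. Cache (LRU->MRU): [34 88 25 48]
  9. access 34: HIT. Cache (LRU->MRU): [88 25 48 34]
  10. access 88: HIT. Cache (LRU->MRU): [25 48 34 88]
  11. access 25: HIT. Cache (LRU->MRU): [48 34 88 25]
  12. access 48: HIT. Cache (LRU->MRU): [34 88 25 48]
  13. access 48: HIT. Cache (LRU->MRU): [34 88 25 48]
  14. access 48: HIT. Cache (LRU->MRU): [34 88 25 48]
  15. access 48: HIT. Cache (LRU->MRU): [34 88 25 48]
  16. access 88: HIT. Cache (LRU->MRU): [34 25 48 88]
  17. access 88: HIT. Cache (LRU->MRU): [34 25 48 88]
  18. access 48: HIT. Cache (LRU->MRU): [34 25 88 48]
  19. access 37: MISS, evict 34. Cache (LRU->MRU): [25 88 48 37]
  20. access 88: HIT. Cache (LRU->MRU): [25 48 37 88]
  21. access 48: HIT. Cache (LRU->MRU): [25 37 88 48]
  22. access 37: HIT. Cache (LRU->MRU): [25 88 48 37]
  23. access 92: MISS, evict 25. Cache (LRU->MRU): [88 48 37 92]
  24. access 34: MISS, evict 88. Cache (LRU->MRU): [48 37 92 34]
  25. access 34: HIT. Cache (LRU->MRU): [48 37 92 34]
  26. access 34: HIT. Cache (LRU->MRU): [48 37 92 34]
  27. access 48: HIT. Cache (LRU->MRU): [37 92 34 48]
Total: 20 hits, 7 misses, 3 evictions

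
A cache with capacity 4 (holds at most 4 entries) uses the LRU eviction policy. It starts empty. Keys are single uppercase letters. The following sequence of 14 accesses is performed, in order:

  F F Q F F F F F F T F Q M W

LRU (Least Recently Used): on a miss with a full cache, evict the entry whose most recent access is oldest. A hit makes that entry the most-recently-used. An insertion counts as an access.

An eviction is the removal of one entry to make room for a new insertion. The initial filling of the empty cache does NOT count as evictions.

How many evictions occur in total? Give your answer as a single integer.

LRU simulation (capacity=4):
  1. access F: MISS. Cache (LRU->MRU): [F]
  2. access F: HIT. Cache (LRU->MRU): [F]
  3. access Q: MISS. Cache (LRU->MRU): [F Q]
  4. access F: HIT. Cache (LRU->MRU): [Q F]
  5. access F: HIT. Cache (LRU->MRU): [Q F]
  6. access F: HIT. Cache (LRU->MRU): [Q F]
  7. access F: HIT. Cache (LRU->MRU): [Q F]
  8. access F: HIT. Cache (LRU->MRU): [Q F]
  9. access F: HIT. Cache (LRU->MRU): [Q F]
  10. access T: MISS. Cache (LRU->MRU): [Q F T]
  11. access F: HIT. Cache (LRU->MRU): [Q T F]
  12. access Q: HIT. Cache (LRU->MRU): [T F Q]
  13. access M: MISS. Cache (LRU->MRU): [T F Q M]
  14. access W: MISS, evict T. Cache (LRU->MRU): [F Q M W]
Total: 9 hits, 5 misses, 1 evictions

Answer: 1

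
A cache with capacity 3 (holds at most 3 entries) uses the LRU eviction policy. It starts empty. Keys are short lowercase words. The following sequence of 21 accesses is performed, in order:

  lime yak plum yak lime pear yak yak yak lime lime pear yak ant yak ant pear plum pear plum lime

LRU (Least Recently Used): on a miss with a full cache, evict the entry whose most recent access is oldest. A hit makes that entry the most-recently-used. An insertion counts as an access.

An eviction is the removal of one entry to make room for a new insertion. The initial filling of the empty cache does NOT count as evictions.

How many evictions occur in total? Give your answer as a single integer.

LRU simulation (capacity=3):
  1. access lime: MISS. Cache (LRU->MRU): [lime]
  2. access yak: MISS. Cache (LRU->MRU): [lime yak]
  3. access plum: MISS. Cache (LRU->MRU): [lime yak plum]
  4. access yak: HIT. Cache (LRU->MRU): [lime plum yak]
  5. access lime: HIT. Cache (LRU->MRU): [plum yak lime]
  6. access pear: MISS, evict plum. Cache (LRU->MRU): [yak lime pear]
  7. access yak: HIT. Cache (LRU->MRU): [lime pear yak]
  8. access yak: HIT. Cache (LRU->MRU): [lime pear yak]
  9. access yak: HIT. Cache (LRU->MRU): [lime pear yak]
  10. access lime: HIT. Cache (LRU->MRU): [pear yak lime]
  11. access lime: HIT. Cache (LRU->MRU): [pear yak lime]
  12. access pear: HIT. Cache (LRU->MRU): [yak lime pear]
  13. access yak: HIT. Cache (LRU->MRU): [lime pear yak]
  14. access ant: MISS, evict lime. Cache (LRU->MRU): [pear yak ant]
  15. access yak: HIT. Cache (LRU->MRU): [pear ant yak]
  16. access ant: HIT. Cache (LRU->MRU): [pear yak ant]
  17. access pear: HIT. Cache (LRU->MRU): [yak ant pear]
  18. access plum: MISS, evict yak. Cache (LRU->MRU): [ant pear plum]
  19. access pear: HIT. Cache (LRU->MRU): [ant plum pear]
  20. access plum: HIT. Cache (LRU->MRU): [ant pear plum]
  21. access lime: MISS, evict ant. Cache (LRU->MRU): [pear plum lime]
Total: 14 hits, 7 misses, 4 evictions

Answer: 4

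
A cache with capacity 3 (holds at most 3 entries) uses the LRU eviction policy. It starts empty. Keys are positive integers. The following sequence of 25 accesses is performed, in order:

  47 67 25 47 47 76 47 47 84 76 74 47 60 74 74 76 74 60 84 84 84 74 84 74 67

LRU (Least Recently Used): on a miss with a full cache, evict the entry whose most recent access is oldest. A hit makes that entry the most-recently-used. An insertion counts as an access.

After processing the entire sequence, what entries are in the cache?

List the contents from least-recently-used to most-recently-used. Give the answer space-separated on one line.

LRU simulation (capacity=3):
  1. access 47: MISS. Cache (LRU->MRU): [47]
  2. access 67: MISS. Cache (LRU->MRU): [47 67]
  3. access 25: MISS. Cache (LRU->MRU): [47 67 25]
  4. access 47: HIT. Cache (LRU->MRU): [67 25 47]
  5. access 47: HIT. Cache (LRU->MRU): [67 25 47]
  6. access 76: MISS, evict 67. Cache (LRU->MRU): [25 47 76]
  7. access 47: HIT. Cache (LRU->MRU): [25 76 47]
  8. access 47: HIT. Cache (LRU->MRU): [25 76 47]
  9. access 84: MISS, evict 25. Cache (LRU->MRU): [76 47 84]
  10. access 76: HIT. Cache (LRU->MRU): [47 84 76]
  11. access 74: MISS, evict 47. Cache (LRU->MRU): [84 76 74]
  12. access 47: MISS, evict 84. Cache (LRU->MRU): [76 74 47]
  13. access 60: MISS, evict 76. Cache (LRU->MRU): [74 47 60]
  14. access 74: HIT. Cache (LRU->MRU): [47 60 74]
  15. access 74: HIT. Cache (LRU->MRU): [47 60 74]
  16. access 76: MISS, evict 47. Cache (LRU->MRU): [60 74 76]
  17. access 74: HIT. Cache (LRU->MRU): [60 76 74]
  18. access 60: HIT. Cache (LRU->MRU): [76 74 60]
  19. access 84: MISS, evict 76. Cache (LRU->MRU): [74 60 84]
  20. access 84: HIT. Cache (LRU->MRU): [74 60 84]
  21. access 84: HIT. Cache (LRU->MRU): [74 60 84]
  22. access 74: HIT. Cache (LRU->MRU): [60 84 74]
  23. access 84: HIT. Cache (LRU->MRU): [60 74 84]
  24. access 74: HIT. Cache (LRU->MRU): [60 84 74]
  25. access 67: MISS, evict 60. Cache (LRU->MRU): [84 74 67]
Total: 14 hits, 11 misses, 8 evictions

Answer: 84 74 67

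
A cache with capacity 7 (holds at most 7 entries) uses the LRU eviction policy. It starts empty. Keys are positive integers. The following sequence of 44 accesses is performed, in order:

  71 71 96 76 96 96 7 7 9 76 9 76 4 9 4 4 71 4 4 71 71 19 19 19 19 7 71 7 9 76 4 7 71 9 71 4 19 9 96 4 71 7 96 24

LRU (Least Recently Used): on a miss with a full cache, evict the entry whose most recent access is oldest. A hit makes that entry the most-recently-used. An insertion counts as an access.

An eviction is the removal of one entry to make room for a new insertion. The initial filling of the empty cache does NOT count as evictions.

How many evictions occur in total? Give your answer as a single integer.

LRU simulation (capacity=7):
  1. access 71: MISS. Cache (LRU->MRU): [71]
  2. access 71: HIT. Cache (LRU->MRU): [71]
  3. access 96: MISS. Cache (LRU->MRU): [71 96]
  4. access 76: MISS. Cache (LRU->MRU): [71 96 76]
  5. access 96: HIT. Cache (LRU->MRU): [71 76 96]
  6. access 96: HIT. Cache (LRU->MRU): [71 76 96]
  7. access 7: MISS. Cache (LRU->MRU): [71 76 96 7]
  8. access 7: HIT. Cache (LRU->MRU): [71 76 96 7]
  9. access 9: MISS. Cache (LRU->MRU): [71 76 96 7 9]
  10. access 76: HIT. Cache (LRU->MRU): [71 96 7 9 76]
  11. access 9: HIT. Cache (LRU->MRU): [71 96 7 76 9]
  12. access 76: HIT. Cache (LRU->MRU): [71 96 7 9 76]
  13. access 4: MISS. Cache (LRU->MRU): [71 96 7 9 76 4]
  14. access 9: HIT. Cache (LRU->MRU): [71 96 7 76 4 9]
  15. access 4: HIT. Cache (LRU->MRU): [71 96 7 76 9 4]
  16. access 4: HIT. Cache (LRU->MRU): [71 96 7 76 9 4]
  17. access 71: HIT. Cache (LRU->MRU): [96 7 76 9 4 71]
  18. access 4: HIT. Cache (LRU->MRU): [96 7 76 9 71 4]
  19. access 4: HIT. Cache (LRU->MRU): [96 7 76 9 71 4]
  20. access 71: HIT. Cache (LRU->MRU): [96 7 76 9 4 71]
  21. access 71: HIT. Cache (LRU->MRU): [96 7 76 9 4 71]
  22. access 19: MISS. Cache (LRU->MRU): [96 7 76 9 4 71 19]
  23. access 19: HIT. Cache (LRU->MRU): [96 7 76 9 4 71 19]
  24. access 19: HIT. Cache (LRU->MRU): [96 7 76 9 4 71 19]
  25. access 19: HIT. Cache (LRU->MRU): [96 7 76 9 4 71 19]
  26. access 7: HIT. Cache (LRU->MRU): [96 76 9 4 71 19 7]
  27. access 71: HIT. Cache (LRU->MRU): [96 76 9 4 19 7 71]
  28. access 7: HIT. Cache (LRU->MRU): [96 76 9 4 19 71 7]
  29. access 9: HIT. Cache (LRU->MRU): [96 76 4 19 71 7 9]
  30. access 76: HIT. Cache (LRU->MRU): [96 4 19 71 7 9 76]
  31. access 4: HIT. Cache (LRU->MRU): [96 19 71 7 9 76 4]
  32. access 7: HIT. Cache (LRU->MRU): [96 19 71 9 76 4 7]
  33. access 71: HIT. Cache (LRU->MRU): [96 19 9 76 4 7 71]
  34. access 9: HIT. Cache (LRU->MRU): [96 19 76 4 7 71 9]
  35. access 71: HIT. Cache (LRU->MRU): [96 19 76 4 7 9 71]
  36. access 4: HIT. Cache (LRU->MRU): [96 19 76 7 9 71 4]
  37. access 19: HIT. Cache (LRU->MRU): [96 76 7 9 71 4 19]
  38. access 9: HIT. Cache (LRU->MRU): [96 76 7 71 4 19 9]
  39. access 96: HIT. Cache (LRU->MRU): [76 7 71 4 19 9 96]
  40. access 4: HIT. Cache (LRU->MRU): [76 7 71 19 9 96 4]
  41. access 71: HIT. Cache (LRU->MRU): [76 7 19 9 96 4 71]
  42. access 7: HIT. Cache (LRU->MRU): [76 19 9 96 4 71 7]
  43. access 96: HIT. Cache (LRU->MRU): [76 19 9 4 71 7 96]
  44. access 24: MISS, evict 76. Cache (LRU->MRU): [19 9 4 71 7 96 24]
Total: 36 hits, 8 misses, 1 evictions

Answer: 1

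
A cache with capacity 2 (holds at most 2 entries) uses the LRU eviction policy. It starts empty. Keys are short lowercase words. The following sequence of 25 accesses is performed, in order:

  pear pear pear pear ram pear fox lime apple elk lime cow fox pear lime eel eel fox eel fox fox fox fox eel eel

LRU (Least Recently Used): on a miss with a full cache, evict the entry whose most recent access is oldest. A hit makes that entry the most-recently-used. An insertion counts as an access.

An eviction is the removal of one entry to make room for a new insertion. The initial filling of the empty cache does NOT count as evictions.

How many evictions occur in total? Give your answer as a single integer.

Answer: 11

Derivation:
LRU simulation (capacity=2):
  1. access pear: MISS. Cache (LRU->MRU): [pear]
  2. access pear: HIT. Cache (LRU->MRU): [pear]
  3. access pear: HIT. Cache (LRU->MRU): [pear]
  4. access pear: HIT. Cache (LRU->MRU): [pear]
  5. access ram: MISS. Cache (LRU->MRU): [pear ram]
  6. access pear: HIT. Cache (LRU->MRU): [ram pear]
  7. access fox: MISS, evict ram. Cache (LRU->MRU): [pear fox]
  8. access lime: MISS, evict pear. Cache (LRU->MRU): [fox lime]
  9. access apple: MISS, evict fox. Cache (LRU->MRU): [lime apple]
  10. access elk: MISS, evict lime. Cache (LRU->MRU): [apple elk]
  11. access lime: MISS, evict apple. Cache (LRU->MRU): [elk lime]
  12. access cow: MISS, evict elk. Cache (LRU->MRU): [lime cow]
  13. access fox: MISS, evict lime. Cache (LRU->MRU): [cow fox]
  14. access pear: MISS, evict cow. Cache (LRU->MRU): [fox pear]
  15. access lime: MISS, evict fox. Cache (LRU->MRU): [pear lime]
  16. access eel: MISS, evict pear. Cache (LRU->MRU): [lime eel]
  17. access eel: HIT. Cache (LRU->MRU): [lime eel]
  18. access fox: MISS, evict lime. Cache (LRU->MRU): [eel fox]
  19. access eel: HIT. Cache (LRU->MRU): [fox eel]
  20. access fox: HIT. Cache (LRU->MRU): [eel fox]
  21. access fox: HIT. Cache (LRU->MRU): [eel fox]
  22. access fox: HIT. Cache (LRU->MRU): [eel fox]
  23. access fox: HIT. Cache (LRU->MRU): [eel fox]
  24. access eel: HIT. Cache (LRU->MRU): [fox eel]
  25. access eel: HIT. Cache (LRU->MRU): [fox eel]
Total: 12 hits, 13 misses, 11 evictions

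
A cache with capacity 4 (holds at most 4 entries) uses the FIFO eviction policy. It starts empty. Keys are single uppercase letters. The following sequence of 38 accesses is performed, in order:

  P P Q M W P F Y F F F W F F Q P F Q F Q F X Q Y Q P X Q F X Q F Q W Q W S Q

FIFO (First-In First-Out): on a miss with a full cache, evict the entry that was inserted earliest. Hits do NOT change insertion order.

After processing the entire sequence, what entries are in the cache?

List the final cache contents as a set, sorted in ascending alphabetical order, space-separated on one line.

FIFO simulation (capacity=4):
  1. access P: MISS. Cache (old->new): [P]
  2. access P: HIT. Cache (old->new): [P]
  3. access Q: MISS. Cache (old->new): [P Q]
  4. access M: MISS. Cache (old->new): [P Q M]
  5. access W: MISS. Cache (old->new): [P Q M W]
  6. access P: HIT. Cache (old->new): [P Q M W]
  7. access F: MISS, evict P. Cache (old->new): [Q M W F]
  8. access Y: MISS, evict Q. Cache (old->new): [M W F Y]
  9. access F: HIT. Cache (old->new): [M W F Y]
  10. access F: HIT. Cache (old->new): [M W F Y]
  11. access F: HIT. Cache (old->new): [M W F Y]
  12. access W: HIT. Cache (old->new): [M W F Y]
  13. access F: HIT. Cache (old->new): [M W F Y]
  14. access F: HIT. Cache (old->new): [M W F Y]
  15. access Q: MISS, evict M. Cache (old->new): [W F Y Q]
  16. access P: MISS, evict W. Cache (old->new): [F Y Q P]
  17. access F: HIT. Cache (old->new): [F Y Q P]
  18. access Q: HIT. Cache (old->new): [F Y Q P]
  19. access F: HIT. Cache (old->new): [F Y Q P]
  20. access Q: HIT. Cache (old->new): [F Y Q P]
  21. access F: HIT. Cache (old->new): [F Y Q P]
  22. access X: MISS, evict F. Cache (old->new): [Y Q P X]
  23. access Q: HIT. Cache (old->new): [Y Q P X]
  24. access Y: HIT. Cache (old->new): [Y Q P X]
  25. access Q: HIT. Cache (old->new): [Y Q P X]
  26. access P: HIT. Cache (old->new): [Y Q P X]
  27. access X: HIT. Cache (old->new): [Y Q P X]
  28. access Q: HIT. Cache (old->new): [Y Q P X]
  29. access F: MISS, evict Y. Cache (old->new): [Q P X F]
  30. access X: HIT. Cache (old->new): [Q P X F]
  31. access Q: HIT. Cache (old->new): [Q P X F]
  32. access F: HIT. Cache (old->new): [Q P X F]
  33. access Q: HIT. Cache (old->new): [Q P X F]
  34. access W: MISS, evict Q. Cache (old->new): [P X F W]
  35. access Q: MISS, evict P. Cache (old->new): [X F W Q]
  36. access W: HIT. Cache (old->new): [X F W Q]
  37. access S: MISS, evict X. Cache (old->new): [F W Q S]
  38. access Q: HIT. Cache (old->new): [F W Q S]
Total: 25 hits, 13 misses, 9 evictions

Answer: F Q S W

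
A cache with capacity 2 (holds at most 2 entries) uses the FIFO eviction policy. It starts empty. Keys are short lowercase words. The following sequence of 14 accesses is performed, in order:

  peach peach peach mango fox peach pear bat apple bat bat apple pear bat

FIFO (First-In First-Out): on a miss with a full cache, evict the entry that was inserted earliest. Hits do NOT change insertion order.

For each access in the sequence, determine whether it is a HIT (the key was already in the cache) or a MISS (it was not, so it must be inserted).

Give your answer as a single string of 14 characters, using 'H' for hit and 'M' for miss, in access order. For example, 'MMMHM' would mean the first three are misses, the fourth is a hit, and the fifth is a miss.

FIFO simulation (capacity=2):
  1. access peach: MISS. Cache (old->new): [peach]
  2. access peach: HIT. Cache (old->new): [peach]
  3. access peach: HIT. Cache (old->new): [peach]
  4. access mango: MISS. Cache (old->new): [peach mango]
  5. access fox: MISS, evict peach. Cache (old->new): [mango fox]
  6. access peach: MISS, evict mango. Cache (old->new): [fox peach]
  7. access pear: MISS, evict fox. Cache (old->new): [peach pear]
  8. access bat: MISS, evict peach. Cache (old->new): [pear bat]
  9. access apple: MISS, evict pear. Cache (old->new): [bat apple]
  10. access bat: HIT. Cache (old->new): [bat apple]
  11. access bat: HIT. Cache (old->new): [bat apple]
  12. access apple: HIT. Cache (old->new): [bat apple]
  13. access pear: MISS, evict bat. Cache (old->new): [apple pear]
  14. access bat: MISS, evict apple. Cache (old->new): [pear bat]
Total: 5 hits, 9 misses, 7 evictions

Answer: MHHMMMMMMHHHMM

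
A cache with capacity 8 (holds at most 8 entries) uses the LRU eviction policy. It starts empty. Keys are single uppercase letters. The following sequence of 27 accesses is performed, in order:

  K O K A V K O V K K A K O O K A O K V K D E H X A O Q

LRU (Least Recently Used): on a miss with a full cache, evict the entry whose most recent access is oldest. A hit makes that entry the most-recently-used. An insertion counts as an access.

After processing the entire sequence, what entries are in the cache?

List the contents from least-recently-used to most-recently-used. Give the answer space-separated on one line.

LRU simulation (capacity=8):
  1. access K: MISS. Cache (LRU->MRU): [K]
  2. access O: MISS. Cache (LRU->MRU): [K O]
  3. access K: HIT. Cache (LRU->MRU): [O K]
  4. access A: MISS. Cache (LRU->MRU): [O K A]
  5. access V: MISS. Cache (LRU->MRU): [O K A V]
  6. access K: HIT. Cache (LRU->MRU): [O A V K]
  7. access O: HIT. Cache (LRU->MRU): [A V K O]
  8. access V: HIT. Cache (LRU->MRU): [A K O V]
  9. access K: HIT. Cache (LRU->MRU): [A O V K]
  10. access K: HIT. Cache (LRU->MRU): [A O V K]
  11. access A: HIT. Cache (LRU->MRU): [O V K A]
  12. access K: HIT. Cache (LRU->MRU): [O V A K]
  13. access O: HIT. Cache (LRU->MRU): [V A K O]
  14. access O: HIT. Cache (LRU->MRU): [V A K O]
  15. access K: HIT. Cache (LRU->MRU): [V A O K]
  16. access A: HIT. Cache (LRU->MRU): [V O K A]
  17. access O: HIT. Cache (LRU->MRU): [V K A O]
  18. access K: HIT. Cache (LRU->MRU): [V A O K]
  19. access V: HIT. Cache (LRU->MRU): [A O K V]
  20. access K: HIT. Cache (LRU->MRU): [A O V K]
  21. access D: MISS. Cache (LRU->MRU): [A O V K D]
  22. access E: MISS. Cache (LRU->MRU): [A O V K D E]
  23. access H: MISS. Cache (LRU->MRU): [A O V K D E H]
  24. access X: MISS. Cache (LRU->MRU): [A O V K D E H X]
  25. access A: HIT. Cache (LRU->MRU): [O V K D E H X A]
  26. access O: HIT. Cache (LRU->MRU): [V K D E H X A O]
  27. access Q: MISS, evict V. Cache (LRU->MRU): [K D E H X A O Q]
Total: 18 hits, 9 misses, 1 evictions

Answer: K D E H X A O Q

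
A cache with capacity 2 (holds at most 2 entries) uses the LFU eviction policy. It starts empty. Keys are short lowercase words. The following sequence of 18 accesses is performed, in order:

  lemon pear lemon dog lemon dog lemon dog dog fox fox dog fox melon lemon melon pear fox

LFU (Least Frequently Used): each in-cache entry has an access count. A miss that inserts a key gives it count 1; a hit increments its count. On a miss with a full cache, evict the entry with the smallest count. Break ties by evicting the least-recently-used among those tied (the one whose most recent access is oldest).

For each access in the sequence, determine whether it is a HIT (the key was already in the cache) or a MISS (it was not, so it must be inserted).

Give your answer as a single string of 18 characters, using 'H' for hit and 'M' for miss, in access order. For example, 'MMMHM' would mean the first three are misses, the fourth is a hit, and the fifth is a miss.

Answer: MMHMHHHHHMHHHMMMMM

Derivation:
LFU simulation (capacity=2):
  1. access lemon: MISS. Cache: [lemon(c=1)]
  2. access pear: MISS. Cache: [lemon(c=1) pear(c=1)]
  3. access lemon: HIT, count now 2. Cache: [pear(c=1) lemon(c=2)]
  4. access dog: MISS, evict pear(c=1). Cache: [dog(c=1) lemon(c=2)]
  5. access lemon: HIT, count now 3. Cache: [dog(c=1) lemon(c=3)]
  6. access dog: HIT, count now 2. Cache: [dog(c=2) lemon(c=3)]
  7. access lemon: HIT, count now 4. Cache: [dog(c=2) lemon(c=4)]
  8. access dog: HIT, count now 3. Cache: [dog(c=3) lemon(c=4)]
  9. access dog: HIT, count now 4. Cache: [lemon(c=4) dog(c=4)]
  10. access fox: MISS, evict lemon(c=4). Cache: [fox(c=1) dog(c=4)]
  11. access fox: HIT, count now 2. Cache: [fox(c=2) dog(c=4)]
  12. access dog: HIT, count now 5. Cache: [fox(c=2) dog(c=5)]
  13. access fox: HIT, count now 3. Cache: [fox(c=3) dog(c=5)]
  14. access melon: MISS, evict fox(c=3). Cache: [melon(c=1) dog(c=5)]
  15. access lemon: MISS, evict melon(c=1). Cache: [lemon(c=1) dog(c=5)]
  16. access melon: MISS, evict lemon(c=1). Cache: [melon(c=1) dog(c=5)]
  17. access pear: MISS, evict melon(c=1). Cache: [pear(c=1) dog(c=5)]
  18. access fox: MISS, evict pear(c=1). Cache: [fox(c=1) dog(c=5)]
Total: 9 hits, 9 misses, 7 evictions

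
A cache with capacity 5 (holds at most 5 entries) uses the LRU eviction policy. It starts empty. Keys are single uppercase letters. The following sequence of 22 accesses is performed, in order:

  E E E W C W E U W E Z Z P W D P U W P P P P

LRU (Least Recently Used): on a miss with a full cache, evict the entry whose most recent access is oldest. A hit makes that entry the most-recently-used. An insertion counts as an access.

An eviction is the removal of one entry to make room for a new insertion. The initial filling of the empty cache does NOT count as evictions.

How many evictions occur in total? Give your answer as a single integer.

LRU simulation (capacity=5):
  1. access E: MISS. Cache (LRU->MRU): [E]
  2. access E: HIT. Cache (LRU->MRU): [E]
  3. access E: HIT. Cache (LRU->MRU): [E]
  4. access W: MISS. Cache (LRU->MRU): [E W]
  5. access C: MISS. Cache (LRU->MRU): [E W C]
  6. access W: HIT. Cache (LRU->MRU): [E C W]
  7. access E: HIT. Cache (LRU->MRU): [C W E]
  8. access U: MISS. Cache (LRU->MRU): [C W E U]
  9. access W: HIT. Cache (LRU->MRU): [C E U W]
  10. access E: HIT. Cache (LRU->MRU): [C U W E]
  11. access Z: MISS. Cache (LRU->MRU): [C U W E Z]
  12. access Z: HIT. Cache (LRU->MRU): [C U W E Z]
  13. access P: MISS, evict C. Cache (LRU->MRU): [U W E Z P]
  14. access W: HIT. Cache (LRU->MRU): [U E Z P W]
  15. access D: MISS, evict U. Cache (LRU->MRU): [E Z P W D]
  16. access P: HIT. Cache (LRU->MRU): [E Z W D P]
  17. access U: MISS, evict E. Cache (LRU->MRU): [Z W D P U]
  18. access W: HIT. Cache (LRU->MRU): [Z D P U W]
  19. access P: HIT. Cache (LRU->MRU): [Z D U W P]
  20. access P: HIT. Cache (LRU->MRU): [Z D U W P]
  21. access P: HIT. Cache (LRU->MRU): [Z D U W P]
  22. access P: HIT. Cache (LRU->MRU): [Z D U W P]
Total: 14 hits, 8 misses, 3 evictions

Answer: 3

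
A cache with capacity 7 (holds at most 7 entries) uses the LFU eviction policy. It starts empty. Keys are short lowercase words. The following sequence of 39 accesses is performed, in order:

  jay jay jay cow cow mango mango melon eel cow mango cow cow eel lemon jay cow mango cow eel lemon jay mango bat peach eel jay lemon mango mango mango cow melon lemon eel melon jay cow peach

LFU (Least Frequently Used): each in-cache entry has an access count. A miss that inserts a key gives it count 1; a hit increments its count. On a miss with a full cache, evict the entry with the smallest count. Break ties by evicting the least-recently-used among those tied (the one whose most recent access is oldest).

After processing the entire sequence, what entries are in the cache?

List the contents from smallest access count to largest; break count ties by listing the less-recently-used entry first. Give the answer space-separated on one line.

Answer: melon peach lemon eel jay mango cow

Derivation:
LFU simulation (capacity=7):
  1. access jay: MISS. Cache: [jay(c=1)]
  2. access jay: HIT, count now 2. Cache: [jay(c=2)]
  3. access jay: HIT, count now 3. Cache: [jay(c=3)]
  4. access cow: MISS. Cache: [cow(c=1) jay(c=3)]
  5. access cow: HIT, count now 2. Cache: [cow(c=2) jay(c=3)]
  6. access mango: MISS. Cache: [mango(c=1) cow(c=2) jay(c=3)]
  7. access mango: HIT, count now 2. Cache: [cow(c=2) mango(c=2) jay(c=3)]
  8. access melon: MISS. Cache: [melon(c=1) cow(c=2) mango(c=2) jay(c=3)]
  9. access eel: MISS. Cache: [melon(c=1) eel(c=1) cow(c=2) mango(c=2) jay(c=3)]
  10. access cow: HIT, count now 3. Cache: [melon(c=1) eel(c=1) mango(c=2) jay(c=3) cow(c=3)]
  11. access mango: HIT, count now 3. Cache: [melon(c=1) eel(c=1) jay(c=3) cow(c=3) mango(c=3)]
  12. access cow: HIT, count now 4. Cache: [melon(c=1) eel(c=1) jay(c=3) mango(c=3) cow(c=4)]
  13. access cow: HIT, count now 5. Cache: [melon(c=1) eel(c=1) jay(c=3) mango(c=3) cow(c=5)]
  14. access eel: HIT, count now 2. Cache: [melon(c=1) eel(c=2) jay(c=3) mango(c=3) cow(c=5)]
  15. access lemon: MISS. Cache: [melon(c=1) lemon(c=1) eel(c=2) jay(c=3) mango(c=3) cow(c=5)]
  16. access jay: HIT, count now 4. Cache: [melon(c=1) lemon(c=1) eel(c=2) mango(c=3) jay(c=4) cow(c=5)]
  17. access cow: HIT, count now 6. Cache: [melon(c=1) lemon(c=1) eel(c=2) mango(c=3) jay(c=4) cow(c=6)]
  18. access mango: HIT, count now 4. Cache: [melon(c=1) lemon(c=1) eel(c=2) jay(c=4) mango(c=4) cow(c=6)]
  19. access cow: HIT, count now 7. Cache: [melon(c=1) lemon(c=1) eel(c=2) jay(c=4) mango(c=4) cow(c=7)]
  20. access eel: HIT, count now 3. Cache: [melon(c=1) lemon(c=1) eel(c=3) jay(c=4) mango(c=4) cow(c=7)]
  21. access lemon: HIT, count now 2. Cache: [melon(c=1) lemon(c=2) eel(c=3) jay(c=4) mango(c=4) cow(c=7)]
  22. access jay: HIT, count now 5. Cache: [melon(c=1) lemon(c=2) eel(c=3) mango(c=4) jay(c=5) cow(c=7)]
  23. access mango: HIT, count now 5. Cache: [melon(c=1) lemon(c=2) eel(c=3) jay(c=5) mango(c=5) cow(c=7)]
  24. access bat: MISS. Cache: [melon(c=1) bat(c=1) lemon(c=2) eel(c=3) jay(c=5) mango(c=5) cow(c=7)]
  25. access peach: MISS, evict melon(c=1). Cache: [bat(c=1) peach(c=1) lemon(c=2) eel(c=3) jay(c=5) mango(c=5) cow(c=7)]
  26. access eel: HIT, count now 4. Cache: [bat(c=1) peach(c=1) lemon(c=2) eel(c=4) jay(c=5) mango(c=5) cow(c=7)]
  27. access jay: HIT, count now 6. Cache: [bat(c=1) peach(c=1) lemon(c=2) eel(c=4) mango(c=5) jay(c=6) cow(c=7)]
  28. access lemon: HIT, count now 3. Cache: [bat(c=1) peach(c=1) lemon(c=3) eel(c=4) mango(c=5) jay(c=6) cow(c=7)]
  29. access mango: HIT, count now 6. Cache: [bat(c=1) peach(c=1) lemon(c=3) eel(c=4) jay(c=6) mango(c=6) cow(c=7)]
  30. access mango: HIT, count now 7. Cache: [bat(c=1) peach(c=1) lemon(c=3) eel(c=4) jay(c=6) cow(c=7) mango(c=7)]
  31. access mango: HIT, count now 8. Cache: [bat(c=1) peach(c=1) lemon(c=3) eel(c=4) jay(c=6) cow(c=7) mango(c=8)]
  32. access cow: HIT, count now 8. Cache: [bat(c=1) peach(c=1) lemon(c=3) eel(c=4) jay(c=6) mango(c=8) cow(c=8)]
  33. access melon: MISS, evict bat(c=1). Cache: [peach(c=1) melon(c=1) lemon(c=3) eel(c=4) jay(c=6) mango(c=8) cow(c=8)]
  34. access lemon: HIT, count now 4. Cache: [peach(c=1) melon(c=1) eel(c=4) lemon(c=4) jay(c=6) mango(c=8) cow(c=8)]
  35. access eel: HIT, count now 5. Cache: [peach(c=1) melon(c=1) lemon(c=4) eel(c=5) jay(c=6) mango(c=8) cow(c=8)]
  36. access melon: HIT, count now 2. Cache: [peach(c=1) melon(c=2) lemon(c=4) eel(c=5) jay(c=6) mango(c=8) cow(c=8)]
  37. access jay: HIT, count now 7. Cache: [peach(c=1) melon(c=2) lemon(c=4) eel(c=5) jay(c=7) mango(c=8) cow(c=8)]
  38. access cow: HIT, count now 9. Cache: [peach(c=1) melon(c=2) lemon(c=4) eel(c=5) jay(c=7) mango(c=8) cow(c=9)]
  39. access peach: HIT, count now 2. Cache: [melon(c=2) peach(c=2) lemon(c=4) eel(c=5) jay(c=7) mango(c=8) cow(c=9)]
Total: 30 hits, 9 misses, 2 evictions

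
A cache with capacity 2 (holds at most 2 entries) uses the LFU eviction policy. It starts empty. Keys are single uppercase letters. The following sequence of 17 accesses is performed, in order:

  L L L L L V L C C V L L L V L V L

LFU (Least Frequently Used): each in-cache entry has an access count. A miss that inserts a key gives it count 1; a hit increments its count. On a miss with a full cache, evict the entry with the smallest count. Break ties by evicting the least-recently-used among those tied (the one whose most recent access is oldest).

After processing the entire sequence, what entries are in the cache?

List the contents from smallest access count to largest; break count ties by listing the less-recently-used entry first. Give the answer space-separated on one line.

LFU simulation (capacity=2):
  1. access L: MISS. Cache: [L(c=1)]
  2. access L: HIT, count now 2. Cache: [L(c=2)]
  3. access L: HIT, count now 3. Cache: [L(c=3)]
  4. access L: HIT, count now 4. Cache: [L(c=4)]
  5. access L: HIT, count now 5. Cache: [L(c=5)]
  6. access V: MISS. Cache: [V(c=1) L(c=5)]
  7. access L: HIT, count now 6. Cache: [V(c=1) L(c=6)]
  8. access C: MISS, evict V(c=1). Cache: [C(c=1) L(c=6)]
  9. access C: HIT, count now 2. Cache: [C(c=2) L(c=6)]
  10. access V: MISS, evict C(c=2). Cache: [V(c=1) L(c=6)]
  11. access L: HIT, count now 7. Cache: [V(c=1) L(c=7)]
  12. access L: HIT, count now 8. Cache: [V(c=1) L(c=8)]
  13. access L: HIT, count now 9. Cache: [V(c=1) L(c=9)]
  14. access V: HIT, count now 2. Cache: [V(c=2) L(c=9)]
  15. access L: HIT, count now 10. Cache: [V(c=2) L(c=10)]
  16. access V: HIT, count now 3. Cache: [V(c=3) L(c=10)]
  17. access L: HIT, count now 11. Cache: [V(c=3) L(c=11)]
Total: 13 hits, 4 misses, 2 evictions

Answer: V L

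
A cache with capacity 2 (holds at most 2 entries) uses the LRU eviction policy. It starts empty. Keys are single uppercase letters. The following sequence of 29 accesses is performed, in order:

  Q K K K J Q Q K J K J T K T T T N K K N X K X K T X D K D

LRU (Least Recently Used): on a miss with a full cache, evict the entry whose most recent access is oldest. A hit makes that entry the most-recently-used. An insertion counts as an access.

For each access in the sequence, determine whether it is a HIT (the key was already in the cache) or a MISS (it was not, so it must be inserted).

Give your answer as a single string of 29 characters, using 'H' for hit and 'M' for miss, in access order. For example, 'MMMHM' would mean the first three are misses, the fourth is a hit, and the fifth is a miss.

Answer: MMHHMMHMMHHMMHHHMMHHMMHHMMMMH

Derivation:
LRU simulation (capacity=2):
  1. access Q: MISS. Cache (LRU->MRU): [Q]
  2. access K: MISS. Cache (LRU->MRU): [Q K]
  3. access K: HIT. Cache (LRU->MRU): [Q K]
  4. access K: HIT. Cache (LRU->MRU): [Q K]
  5. access J: MISS, evict Q. Cache (LRU->MRU): [K J]
  6. access Q: MISS, evict K. Cache (LRU->MRU): [J Q]
  7. access Q: HIT. Cache (LRU->MRU): [J Q]
  8. access K: MISS, evict J. Cache (LRU->MRU): [Q K]
  9. access J: MISS, evict Q. Cache (LRU->MRU): [K J]
  10. access K: HIT. Cache (LRU->MRU): [J K]
  11. access J: HIT. Cache (LRU->MRU): [K J]
  12. access T: MISS, evict K. Cache (LRU->MRU): [J T]
  13. access K: MISS, evict J. Cache (LRU->MRU): [T K]
  14. access T: HIT. Cache (LRU->MRU): [K T]
  15. access T: HIT. Cache (LRU->MRU): [K T]
  16. access T: HIT. Cache (LRU->MRU): [K T]
  17. access N: MISS, evict K. Cache (LRU->MRU): [T N]
  18. access K: MISS, evict T. Cache (LRU->MRU): [N K]
  19. access K: HIT. Cache (LRU->MRU): [N K]
  20. access N: HIT. Cache (LRU->MRU): [K N]
  21. access X: MISS, evict K. Cache (LRU->MRU): [N X]
  22. access K: MISS, evict N. Cache (LRU->MRU): [X K]
  23. access X: HIT. Cache (LRU->MRU): [K X]
  24. access K: HIT. Cache (LRU->MRU): [X K]
  25. access T: MISS, evict X. Cache (LRU->MRU): [K T]
  26. access X: MISS, evict K. Cache (LRU->MRU): [T X]
  27. access D: MISS, evict T. Cache (LRU->MRU): [X D]
  28. access K: MISS, evict X. Cache (LRU->MRU): [D K]
  29. access D: HIT. Cache (LRU->MRU): [K D]
Total: 13 hits, 16 misses, 14 evictions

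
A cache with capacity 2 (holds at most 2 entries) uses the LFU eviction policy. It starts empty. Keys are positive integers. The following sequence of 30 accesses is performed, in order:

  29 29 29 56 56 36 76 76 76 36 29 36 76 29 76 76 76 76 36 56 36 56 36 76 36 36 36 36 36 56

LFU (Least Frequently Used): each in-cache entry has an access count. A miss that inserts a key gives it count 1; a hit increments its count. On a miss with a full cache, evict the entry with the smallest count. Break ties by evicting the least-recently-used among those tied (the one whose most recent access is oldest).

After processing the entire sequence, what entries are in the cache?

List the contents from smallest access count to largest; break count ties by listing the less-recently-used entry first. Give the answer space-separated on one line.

LFU simulation (capacity=2):
  1. access 29: MISS. Cache: [29(c=1)]
  2. access 29: HIT, count now 2. Cache: [29(c=2)]
  3. access 29: HIT, count now 3. Cache: [29(c=3)]
  4. access 56: MISS. Cache: [56(c=1) 29(c=3)]
  5. access 56: HIT, count now 2. Cache: [56(c=2) 29(c=3)]
  6. access 36: MISS, evict 56(c=2). Cache: [36(c=1) 29(c=3)]
  7. access 76: MISS, evict 36(c=1). Cache: [76(c=1) 29(c=3)]
  8. access 76: HIT, count now 2. Cache: [76(c=2) 29(c=3)]
  9. access 76: HIT, count now 3. Cache: [29(c=3) 76(c=3)]
  10. access 36: MISS, evict 29(c=3). Cache: [36(c=1) 76(c=3)]
  11. access 29: MISS, evict 36(c=1). Cache: [29(c=1) 76(c=3)]
  12. access 36: MISS, evict 29(c=1). Cache: [36(c=1) 76(c=3)]
  13. access 76: HIT, count now 4. Cache: [36(c=1) 76(c=4)]
  14. access 29: MISS, evict 36(c=1). Cache: [29(c=1) 76(c=4)]
  15. access 76: HIT, count now 5. Cache: [29(c=1) 76(c=5)]
  16. access 76: HIT, count now 6. Cache: [29(c=1) 76(c=6)]
  17. access 76: HIT, count now 7. Cache: [29(c=1) 76(c=7)]
  18. access 76: HIT, count now 8. Cache: [29(c=1) 76(c=8)]
  19. access 36: MISS, evict 29(c=1). Cache: [36(c=1) 76(c=8)]
  20. access 56: MISS, evict 36(c=1). Cache: [56(c=1) 76(c=8)]
  21. access 36: MISS, evict 56(c=1). Cache: [36(c=1) 76(c=8)]
  22. access 56: MISS, evict 36(c=1). Cache: [56(c=1) 76(c=8)]
  23. access 36: MISS, evict 56(c=1). Cache: [36(c=1) 76(c=8)]
  24. access 76: HIT, count now 9. Cache: [36(c=1) 76(c=9)]
  25. access 36: HIT, count now 2. Cache: [36(c=2) 76(c=9)]
  26. access 36: HIT, count now 3. Cache: [36(c=3) 76(c=9)]
  27. access 36: HIT, count now 4. Cache: [36(c=4) 76(c=9)]
  28. access 36: HIT, count now 5. Cache: [36(c=5) 76(c=9)]
  29. access 36: HIT, count now 6. Cache: [36(c=6) 76(c=9)]
  30. access 56: MISS, evict 36(c=6). Cache: [56(c=1) 76(c=9)]
Total: 16 hits, 14 misses, 12 evictions

Answer: 56 76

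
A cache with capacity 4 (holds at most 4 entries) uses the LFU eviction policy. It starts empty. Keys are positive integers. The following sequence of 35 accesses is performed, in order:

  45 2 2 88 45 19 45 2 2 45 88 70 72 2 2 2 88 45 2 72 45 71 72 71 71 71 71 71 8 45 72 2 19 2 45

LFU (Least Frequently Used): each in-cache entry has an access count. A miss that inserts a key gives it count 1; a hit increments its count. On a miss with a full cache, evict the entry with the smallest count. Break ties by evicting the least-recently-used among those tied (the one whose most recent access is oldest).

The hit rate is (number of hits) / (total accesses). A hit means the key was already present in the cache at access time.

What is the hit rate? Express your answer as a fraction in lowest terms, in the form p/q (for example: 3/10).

LFU simulation (capacity=4):
  1. access 45: MISS. Cache: [45(c=1)]
  2. access 2: MISS. Cache: [45(c=1) 2(c=1)]
  3. access 2: HIT, count now 2. Cache: [45(c=1) 2(c=2)]
  4. access 88: MISS. Cache: [45(c=1) 88(c=1) 2(c=2)]
  5. access 45: HIT, count now 2. Cache: [88(c=1) 2(c=2) 45(c=2)]
  6. access 19: MISS. Cache: [88(c=1) 19(c=1) 2(c=2) 45(c=2)]
  7. access 45: HIT, count now 3. Cache: [88(c=1) 19(c=1) 2(c=2) 45(c=3)]
  8. access 2: HIT, count now 3. Cache: [88(c=1) 19(c=1) 45(c=3) 2(c=3)]
  9. access 2: HIT, count now 4. Cache: [88(c=1) 19(c=1) 45(c=3) 2(c=4)]
  10. access 45: HIT, count now 4. Cache: [88(c=1) 19(c=1) 2(c=4) 45(c=4)]
  11. access 88: HIT, count now 2. Cache: [19(c=1) 88(c=2) 2(c=4) 45(c=4)]
  12. access 70: MISS, evict 19(c=1). Cache: [70(c=1) 88(c=2) 2(c=4) 45(c=4)]
  13. access 72: MISS, evict 70(c=1). Cache: [72(c=1) 88(c=2) 2(c=4) 45(c=4)]
  14. access 2: HIT, count now 5. Cache: [72(c=1) 88(c=2) 45(c=4) 2(c=5)]
  15. access 2: HIT, count now 6. Cache: [72(c=1) 88(c=2) 45(c=4) 2(c=6)]
  16. access 2: HIT, count now 7. Cache: [72(c=1) 88(c=2) 45(c=4) 2(c=7)]
  17. access 88: HIT, count now 3. Cache: [72(c=1) 88(c=3) 45(c=4) 2(c=7)]
  18. access 45: HIT, count now 5. Cache: [72(c=1) 88(c=3) 45(c=5) 2(c=7)]
  19. access 2: HIT, count now 8. Cache: [72(c=1) 88(c=3) 45(c=5) 2(c=8)]
  20. access 72: HIT, count now 2. Cache: [72(c=2) 88(c=3) 45(c=5) 2(c=8)]
  21. access 45: HIT, count now 6. Cache: [72(c=2) 88(c=3) 45(c=6) 2(c=8)]
  22. access 71: MISS, evict 72(c=2). Cache: [71(c=1) 88(c=3) 45(c=6) 2(c=8)]
  23. access 72: MISS, evict 71(c=1). Cache: [72(c=1) 88(c=3) 45(c=6) 2(c=8)]
  24. access 71: MISS, evict 72(c=1). Cache: [71(c=1) 88(c=3) 45(c=6) 2(c=8)]
  25. access 71: HIT, count now 2. Cache: [71(c=2) 88(c=3) 45(c=6) 2(c=8)]
  26. access 71: HIT, count now 3. Cache: [88(c=3) 71(c=3) 45(c=6) 2(c=8)]
  27. access 71: HIT, count now 4. Cache: [88(c=3) 71(c=4) 45(c=6) 2(c=8)]
  28. access 71: HIT, count now 5. Cache: [88(c=3) 71(c=5) 45(c=6) 2(c=8)]
  29. access 8: MISS, evict 88(c=3). Cache: [8(c=1) 71(c=5) 45(c=6) 2(c=8)]
  30. access 45: HIT, count now 7. Cache: [8(c=1) 71(c=5) 45(c=7) 2(c=8)]
  31. access 72: MISS, evict 8(c=1). Cache: [72(c=1) 71(c=5) 45(c=7) 2(c=8)]
  32. access 2: HIT, count now 9. Cache: [72(c=1) 71(c=5) 45(c=7) 2(c=9)]
  33. access 19: MISS, evict 72(c=1). Cache: [19(c=1) 71(c=5) 45(c=7) 2(c=9)]
  34. access 2: HIT, count now 10. Cache: [19(c=1) 71(c=5) 45(c=7) 2(c=10)]
  35. access 45: HIT, count now 8. Cache: [19(c=1) 71(c=5) 45(c=8) 2(c=10)]
Total: 23 hits, 12 misses, 8 evictions

Hit rate = 23/35

Answer: 23/35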